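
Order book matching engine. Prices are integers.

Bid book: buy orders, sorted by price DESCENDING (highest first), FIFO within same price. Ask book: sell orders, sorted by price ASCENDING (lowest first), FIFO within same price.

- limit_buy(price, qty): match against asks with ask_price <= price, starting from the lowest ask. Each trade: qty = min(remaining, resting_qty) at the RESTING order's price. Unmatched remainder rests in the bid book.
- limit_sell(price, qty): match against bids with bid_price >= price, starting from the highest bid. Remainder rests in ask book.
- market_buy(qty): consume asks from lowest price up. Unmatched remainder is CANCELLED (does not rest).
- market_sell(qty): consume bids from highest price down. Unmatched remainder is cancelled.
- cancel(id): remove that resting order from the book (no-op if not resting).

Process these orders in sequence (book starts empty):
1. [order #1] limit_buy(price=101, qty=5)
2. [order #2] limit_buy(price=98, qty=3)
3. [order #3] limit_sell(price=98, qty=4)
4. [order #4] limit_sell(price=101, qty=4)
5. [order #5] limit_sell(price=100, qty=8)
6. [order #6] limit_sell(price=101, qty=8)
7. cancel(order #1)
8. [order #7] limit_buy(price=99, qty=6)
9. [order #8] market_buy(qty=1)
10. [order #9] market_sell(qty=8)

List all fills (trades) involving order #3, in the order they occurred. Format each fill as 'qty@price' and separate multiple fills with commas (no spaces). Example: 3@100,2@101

Answer: 4@101

Derivation:
After op 1 [order #1] limit_buy(price=101, qty=5): fills=none; bids=[#1:5@101] asks=[-]
After op 2 [order #2] limit_buy(price=98, qty=3): fills=none; bids=[#1:5@101 #2:3@98] asks=[-]
After op 3 [order #3] limit_sell(price=98, qty=4): fills=#1x#3:4@101; bids=[#1:1@101 #2:3@98] asks=[-]
After op 4 [order #4] limit_sell(price=101, qty=4): fills=#1x#4:1@101; bids=[#2:3@98] asks=[#4:3@101]
After op 5 [order #5] limit_sell(price=100, qty=8): fills=none; bids=[#2:3@98] asks=[#5:8@100 #4:3@101]
After op 6 [order #6] limit_sell(price=101, qty=8): fills=none; bids=[#2:3@98] asks=[#5:8@100 #4:3@101 #6:8@101]
After op 7 cancel(order #1): fills=none; bids=[#2:3@98] asks=[#5:8@100 #4:3@101 #6:8@101]
After op 8 [order #7] limit_buy(price=99, qty=6): fills=none; bids=[#7:6@99 #2:3@98] asks=[#5:8@100 #4:3@101 #6:8@101]
After op 9 [order #8] market_buy(qty=1): fills=#8x#5:1@100; bids=[#7:6@99 #2:3@98] asks=[#5:7@100 #4:3@101 #6:8@101]
After op 10 [order #9] market_sell(qty=8): fills=#7x#9:6@99 #2x#9:2@98; bids=[#2:1@98] asks=[#5:7@100 #4:3@101 #6:8@101]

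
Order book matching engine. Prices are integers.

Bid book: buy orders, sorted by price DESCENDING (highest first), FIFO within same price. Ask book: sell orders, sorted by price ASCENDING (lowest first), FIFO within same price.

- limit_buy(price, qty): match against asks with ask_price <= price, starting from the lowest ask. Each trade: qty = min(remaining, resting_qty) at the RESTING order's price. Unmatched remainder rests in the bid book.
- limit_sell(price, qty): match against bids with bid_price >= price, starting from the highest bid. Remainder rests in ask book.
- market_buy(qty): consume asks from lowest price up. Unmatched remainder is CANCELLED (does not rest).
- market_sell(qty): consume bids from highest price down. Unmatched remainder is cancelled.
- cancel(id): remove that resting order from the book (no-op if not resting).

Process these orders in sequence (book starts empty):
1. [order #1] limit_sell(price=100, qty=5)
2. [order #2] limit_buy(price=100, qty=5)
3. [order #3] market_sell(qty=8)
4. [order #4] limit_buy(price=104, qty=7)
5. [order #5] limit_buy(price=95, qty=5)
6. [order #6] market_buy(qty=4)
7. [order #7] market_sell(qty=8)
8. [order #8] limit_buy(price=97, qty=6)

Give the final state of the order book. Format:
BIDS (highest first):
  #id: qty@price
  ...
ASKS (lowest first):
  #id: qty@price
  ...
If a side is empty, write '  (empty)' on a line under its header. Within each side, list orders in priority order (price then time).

Answer: BIDS (highest first):
  #8: 6@97
  #5: 4@95
ASKS (lowest first):
  (empty)

Derivation:
After op 1 [order #1] limit_sell(price=100, qty=5): fills=none; bids=[-] asks=[#1:5@100]
After op 2 [order #2] limit_buy(price=100, qty=5): fills=#2x#1:5@100; bids=[-] asks=[-]
After op 3 [order #3] market_sell(qty=8): fills=none; bids=[-] asks=[-]
After op 4 [order #4] limit_buy(price=104, qty=7): fills=none; bids=[#4:7@104] asks=[-]
After op 5 [order #5] limit_buy(price=95, qty=5): fills=none; bids=[#4:7@104 #5:5@95] asks=[-]
After op 6 [order #6] market_buy(qty=4): fills=none; bids=[#4:7@104 #5:5@95] asks=[-]
After op 7 [order #7] market_sell(qty=8): fills=#4x#7:7@104 #5x#7:1@95; bids=[#5:4@95] asks=[-]
After op 8 [order #8] limit_buy(price=97, qty=6): fills=none; bids=[#8:6@97 #5:4@95] asks=[-]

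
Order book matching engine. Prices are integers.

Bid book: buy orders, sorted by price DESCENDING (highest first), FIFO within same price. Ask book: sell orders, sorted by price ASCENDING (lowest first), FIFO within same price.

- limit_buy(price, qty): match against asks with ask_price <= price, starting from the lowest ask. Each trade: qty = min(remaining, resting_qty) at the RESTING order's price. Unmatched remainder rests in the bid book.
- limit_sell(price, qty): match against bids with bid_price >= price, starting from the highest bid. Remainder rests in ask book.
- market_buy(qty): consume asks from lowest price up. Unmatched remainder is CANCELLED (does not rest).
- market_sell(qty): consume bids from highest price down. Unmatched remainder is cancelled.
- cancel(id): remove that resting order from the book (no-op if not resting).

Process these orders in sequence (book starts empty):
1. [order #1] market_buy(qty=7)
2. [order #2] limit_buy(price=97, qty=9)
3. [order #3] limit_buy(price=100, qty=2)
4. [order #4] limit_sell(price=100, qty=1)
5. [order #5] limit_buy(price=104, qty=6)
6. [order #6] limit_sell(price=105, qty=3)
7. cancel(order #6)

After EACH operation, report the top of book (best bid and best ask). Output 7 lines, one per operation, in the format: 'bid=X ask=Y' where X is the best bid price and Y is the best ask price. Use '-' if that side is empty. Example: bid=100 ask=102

Answer: bid=- ask=-
bid=97 ask=-
bid=100 ask=-
bid=100 ask=-
bid=104 ask=-
bid=104 ask=105
bid=104 ask=-

Derivation:
After op 1 [order #1] market_buy(qty=7): fills=none; bids=[-] asks=[-]
After op 2 [order #2] limit_buy(price=97, qty=9): fills=none; bids=[#2:9@97] asks=[-]
After op 3 [order #3] limit_buy(price=100, qty=2): fills=none; bids=[#3:2@100 #2:9@97] asks=[-]
After op 4 [order #4] limit_sell(price=100, qty=1): fills=#3x#4:1@100; bids=[#3:1@100 #2:9@97] asks=[-]
After op 5 [order #5] limit_buy(price=104, qty=6): fills=none; bids=[#5:6@104 #3:1@100 #2:9@97] asks=[-]
After op 6 [order #6] limit_sell(price=105, qty=3): fills=none; bids=[#5:6@104 #3:1@100 #2:9@97] asks=[#6:3@105]
After op 7 cancel(order #6): fills=none; bids=[#5:6@104 #3:1@100 #2:9@97] asks=[-]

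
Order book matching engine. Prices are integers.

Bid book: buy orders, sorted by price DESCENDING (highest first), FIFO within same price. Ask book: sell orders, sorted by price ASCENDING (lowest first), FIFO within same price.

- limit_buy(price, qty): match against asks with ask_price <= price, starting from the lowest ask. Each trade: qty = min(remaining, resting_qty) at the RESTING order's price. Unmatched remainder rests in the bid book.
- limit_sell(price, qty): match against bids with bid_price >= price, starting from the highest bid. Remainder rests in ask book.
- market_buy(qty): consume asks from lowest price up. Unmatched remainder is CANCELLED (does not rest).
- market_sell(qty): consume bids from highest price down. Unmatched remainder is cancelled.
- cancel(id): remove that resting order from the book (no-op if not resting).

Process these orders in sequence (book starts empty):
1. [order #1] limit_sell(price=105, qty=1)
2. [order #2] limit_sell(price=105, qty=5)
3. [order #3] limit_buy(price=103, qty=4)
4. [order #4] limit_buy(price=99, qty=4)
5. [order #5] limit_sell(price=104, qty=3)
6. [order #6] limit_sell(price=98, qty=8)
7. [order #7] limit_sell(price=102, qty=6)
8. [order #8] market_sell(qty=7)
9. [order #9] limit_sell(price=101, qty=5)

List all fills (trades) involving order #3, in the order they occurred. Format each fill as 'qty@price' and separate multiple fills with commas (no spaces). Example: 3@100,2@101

After op 1 [order #1] limit_sell(price=105, qty=1): fills=none; bids=[-] asks=[#1:1@105]
After op 2 [order #2] limit_sell(price=105, qty=5): fills=none; bids=[-] asks=[#1:1@105 #2:5@105]
After op 3 [order #3] limit_buy(price=103, qty=4): fills=none; bids=[#3:4@103] asks=[#1:1@105 #2:5@105]
After op 4 [order #4] limit_buy(price=99, qty=4): fills=none; bids=[#3:4@103 #4:4@99] asks=[#1:1@105 #2:5@105]
After op 5 [order #5] limit_sell(price=104, qty=3): fills=none; bids=[#3:4@103 #4:4@99] asks=[#5:3@104 #1:1@105 #2:5@105]
After op 6 [order #6] limit_sell(price=98, qty=8): fills=#3x#6:4@103 #4x#6:4@99; bids=[-] asks=[#5:3@104 #1:1@105 #2:5@105]
After op 7 [order #7] limit_sell(price=102, qty=6): fills=none; bids=[-] asks=[#7:6@102 #5:3@104 #1:1@105 #2:5@105]
After op 8 [order #8] market_sell(qty=7): fills=none; bids=[-] asks=[#7:6@102 #5:3@104 #1:1@105 #2:5@105]
After op 9 [order #9] limit_sell(price=101, qty=5): fills=none; bids=[-] asks=[#9:5@101 #7:6@102 #5:3@104 #1:1@105 #2:5@105]

Answer: 4@103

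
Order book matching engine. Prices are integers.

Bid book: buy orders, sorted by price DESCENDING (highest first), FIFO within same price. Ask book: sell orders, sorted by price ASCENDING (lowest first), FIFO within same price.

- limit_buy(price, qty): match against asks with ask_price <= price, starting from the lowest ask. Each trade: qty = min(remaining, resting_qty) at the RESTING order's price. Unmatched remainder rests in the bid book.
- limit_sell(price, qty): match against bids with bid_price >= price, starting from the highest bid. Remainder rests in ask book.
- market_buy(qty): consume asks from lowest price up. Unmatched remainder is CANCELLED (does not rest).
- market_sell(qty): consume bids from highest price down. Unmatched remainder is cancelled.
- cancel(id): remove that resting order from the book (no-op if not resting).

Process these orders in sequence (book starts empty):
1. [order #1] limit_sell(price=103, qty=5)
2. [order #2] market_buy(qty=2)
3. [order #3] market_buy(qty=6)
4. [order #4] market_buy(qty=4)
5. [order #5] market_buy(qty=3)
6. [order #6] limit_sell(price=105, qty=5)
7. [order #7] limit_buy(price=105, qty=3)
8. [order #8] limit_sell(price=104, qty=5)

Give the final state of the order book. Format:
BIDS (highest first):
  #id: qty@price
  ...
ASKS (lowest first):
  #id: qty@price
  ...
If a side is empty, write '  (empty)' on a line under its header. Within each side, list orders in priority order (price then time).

Answer: BIDS (highest first):
  (empty)
ASKS (lowest first):
  #8: 5@104
  #6: 2@105

Derivation:
After op 1 [order #1] limit_sell(price=103, qty=5): fills=none; bids=[-] asks=[#1:5@103]
After op 2 [order #2] market_buy(qty=2): fills=#2x#1:2@103; bids=[-] asks=[#1:3@103]
After op 3 [order #3] market_buy(qty=6): fills=#3x#1:3@103; bids=[-] asks=[-]
After op 4 [order #4] market_buy(qty=4): fills=none; bids=[-] asks=[-]
After op 5 [order #5] market_buy(qty=3): fills=none; bids=[-] asks=[-]
After op 6 [order #6] limit_sell(price=105, qty=5): fills=none; bids=[-] asks=[#6:5@105]
After op 7 [order #7] limit_buy(price=105, qty=3): fills=#7x#6:3@105; bids=[-] asks=[#6:2@105]
After op 8 [order #8] limit_sell(price=104, qty=5): fills=none; bids=[-] asks=[#8:5@104 #6:2@105]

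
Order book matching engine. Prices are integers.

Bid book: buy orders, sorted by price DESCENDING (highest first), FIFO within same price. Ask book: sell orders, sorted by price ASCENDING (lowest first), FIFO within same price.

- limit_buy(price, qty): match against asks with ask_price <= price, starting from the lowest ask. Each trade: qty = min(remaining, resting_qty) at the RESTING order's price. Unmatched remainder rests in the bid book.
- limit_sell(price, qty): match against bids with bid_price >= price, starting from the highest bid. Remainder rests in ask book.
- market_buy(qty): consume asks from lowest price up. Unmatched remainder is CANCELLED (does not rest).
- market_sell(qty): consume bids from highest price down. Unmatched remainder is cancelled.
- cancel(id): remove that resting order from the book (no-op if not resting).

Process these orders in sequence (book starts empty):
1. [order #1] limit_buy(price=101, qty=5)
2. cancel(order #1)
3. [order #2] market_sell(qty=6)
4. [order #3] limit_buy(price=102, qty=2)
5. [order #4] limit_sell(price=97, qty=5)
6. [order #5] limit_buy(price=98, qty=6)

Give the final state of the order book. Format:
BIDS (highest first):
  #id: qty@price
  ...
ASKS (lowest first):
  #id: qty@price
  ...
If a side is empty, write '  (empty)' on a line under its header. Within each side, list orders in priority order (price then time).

After op 1 [order #1] limit_buy(price=101, qty=5): fills=none; bids=[#1:5@101] asks=[-]
After op 2 cancel(order #1): fills=none; bids=[-] asks=[-]
After op 3 [order #2] market_sell(qty=6): fills=none; bids=[-] asks=[-]
After op 4 [order #3] limit_buy(price=102, qty=2): fills=none; bids=[#3:2@102] asks=[-]
After op 5 [order #4] limit_sell(price=97, qty=5): fills=#3x#4:2@102; bids=[-] asks=[#4:3@97]
After op 6 [order #5] limit_buy(price=98, qty=6): fills=#5x#4:3@97; bids=[#5:3@98] asks=[-]

Answer: BIDS (highest first):
  #5: 3@98
ASKS (lowest first):
  (empty)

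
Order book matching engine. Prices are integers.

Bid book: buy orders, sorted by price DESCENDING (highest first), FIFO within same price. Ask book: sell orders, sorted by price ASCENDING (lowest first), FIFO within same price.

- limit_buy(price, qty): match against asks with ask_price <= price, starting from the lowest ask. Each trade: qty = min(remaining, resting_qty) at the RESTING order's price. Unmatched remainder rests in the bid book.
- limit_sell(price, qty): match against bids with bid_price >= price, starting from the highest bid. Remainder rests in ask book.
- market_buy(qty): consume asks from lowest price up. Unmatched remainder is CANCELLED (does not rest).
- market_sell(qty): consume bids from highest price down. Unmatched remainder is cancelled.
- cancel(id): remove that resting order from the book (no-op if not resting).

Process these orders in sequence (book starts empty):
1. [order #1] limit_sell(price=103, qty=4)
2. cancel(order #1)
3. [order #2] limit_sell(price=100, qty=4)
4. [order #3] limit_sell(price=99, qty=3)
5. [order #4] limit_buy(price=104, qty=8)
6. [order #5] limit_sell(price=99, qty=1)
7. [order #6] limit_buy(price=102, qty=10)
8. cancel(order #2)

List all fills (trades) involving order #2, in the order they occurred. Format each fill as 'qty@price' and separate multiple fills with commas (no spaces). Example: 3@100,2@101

After op 1 [order #1] limit_sell(price=103, qty=4): fills=none; bids=[-] asks=[#1:4@103]
After op 2 cancel(order #1): fills=none; bids=[-] asks=[-]
After op 3 [order #2] limit_sell(price=100, qty=4): fills=none; bids=[-] asks=[#2:4@100]
After op 4 [order #3] limit_sell(price=99, qty=3): fills=none; bids=[-] asks=[#3:3@99 #2:4@100]
After op 5 [order #4] limit_buy(price=104, qty=8): fills=#4x#3:3@99 #4x#2:4@100; bids=[#4:1@104] asks=[-]
After op 6 [order #5] limit_sell(price=99, qty=1): fills=#4x#5:1@104; bids=[-] asks=[-]
After op 7 [order #6] limit_buy(price=102, qty=10): fills=none; bids=[#6:10@102] asks=[-]
After op 8 cancel(order #2): fills=none; bids=[#6:10@102] asks=[-]

Answer: 4@100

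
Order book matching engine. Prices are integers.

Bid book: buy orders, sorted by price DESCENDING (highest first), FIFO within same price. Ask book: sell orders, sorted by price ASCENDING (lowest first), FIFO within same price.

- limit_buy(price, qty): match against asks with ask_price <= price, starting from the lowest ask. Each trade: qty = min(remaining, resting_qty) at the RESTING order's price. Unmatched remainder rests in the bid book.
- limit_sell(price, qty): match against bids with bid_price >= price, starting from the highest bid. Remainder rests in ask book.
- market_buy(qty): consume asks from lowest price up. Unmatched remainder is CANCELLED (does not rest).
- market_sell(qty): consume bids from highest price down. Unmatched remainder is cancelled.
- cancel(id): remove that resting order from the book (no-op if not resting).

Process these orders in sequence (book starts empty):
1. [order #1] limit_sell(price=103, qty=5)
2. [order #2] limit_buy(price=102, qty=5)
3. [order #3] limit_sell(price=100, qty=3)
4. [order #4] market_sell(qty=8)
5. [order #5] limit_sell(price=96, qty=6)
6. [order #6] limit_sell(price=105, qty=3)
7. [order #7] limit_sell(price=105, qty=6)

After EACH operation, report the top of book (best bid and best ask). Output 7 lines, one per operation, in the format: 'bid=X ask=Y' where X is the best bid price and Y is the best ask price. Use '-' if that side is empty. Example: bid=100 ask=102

After op 1 [order #1] limit_sell(price=103, qty=5): fills=none; bids=[-] asks=[#1:5@103]
After op 2 [order #2] limit_buy(price=102, qty=5): fills=none; bids=[#2:5@102] asks=[#1:5@103]
After op 3 [order #3] limit_sell(price=100, qty=3): fills=#2x#3:3@102; bids=[#2:2@102] asks=[#1:5@103]
After op 4 [order #4] market_sell(qty=8): fills=#2x#4:2@102; bids=[-] asks=[#1:5@103]
After op 5 [order #5] limit_sell(price=96, qty=6): fills=none; bids=[-] asks=[#5:6@96 #1:5@103]
After op 6 [order #6] limit_sell(price=105, qty=3): fills=none; bids=[-] asks=[#5:6@96 #1:5@103 #6:3@105]
After op 7 [order #7] limit_sell(price=105, qty=6): fills=none; bids=[-] asks=[#5:6@96 #1:5@103 #6:3@105 #7:6@105]

Answer: bid=- ask=103
bid=102 ask=103
bid=102 ask=103
bid=- ask=103
bid=- ask=96
bid=- ask=96
bid=- ask=96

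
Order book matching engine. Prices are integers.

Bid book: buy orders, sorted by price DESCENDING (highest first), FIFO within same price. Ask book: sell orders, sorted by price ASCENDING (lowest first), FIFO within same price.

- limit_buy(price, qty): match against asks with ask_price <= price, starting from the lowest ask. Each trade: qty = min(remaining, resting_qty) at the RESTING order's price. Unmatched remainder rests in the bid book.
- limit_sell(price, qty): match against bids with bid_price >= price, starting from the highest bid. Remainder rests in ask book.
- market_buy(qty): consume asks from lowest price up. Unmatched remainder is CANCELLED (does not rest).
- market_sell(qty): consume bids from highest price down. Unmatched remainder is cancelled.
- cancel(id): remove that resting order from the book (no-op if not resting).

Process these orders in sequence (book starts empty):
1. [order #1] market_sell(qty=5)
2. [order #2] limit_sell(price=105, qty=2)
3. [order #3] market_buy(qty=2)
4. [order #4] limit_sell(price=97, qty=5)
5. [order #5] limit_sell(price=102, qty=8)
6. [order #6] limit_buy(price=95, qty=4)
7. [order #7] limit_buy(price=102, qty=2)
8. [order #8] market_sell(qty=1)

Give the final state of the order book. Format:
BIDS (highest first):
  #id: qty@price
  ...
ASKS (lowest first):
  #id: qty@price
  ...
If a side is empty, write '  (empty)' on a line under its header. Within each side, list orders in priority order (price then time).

After op 1 [order #1] market_sell(qty=5): fills=none; bids=[-] asks=[-]
After op 2 [order #2] limit_sell(price=105, qty=2): fills=none; bids=[-] asks=[#2:2@105]
After op 3 [order #3] market_buy(qty=2): fills=#3x#2:2@105; bids=[-] asks=[-]
After op 4 [order #4] limit_sell(price=97, qty=5): fills=none; bids=[-] asks=[#4:5@97]
After op 5 [order #5] limit_sell(price=102, qty=8): fills=none; bids=[-] asks=[#4:5@97 #5:8@102]
After op 6 [order #6] limit_buy(price=95, qty=4): fills=none; bids=[#6:4@95] asks=[#4:5@97 #5:8@102]
After op 7 [order #7] limit_buy(price=102, qty=2): fills=#7x#4:2@97; bids=[#6:4@95] asks=[#4:3@97 #5:8@102]
After op 8 [order #8] market_sell(qty=1): fills=#6x#8:1@95; bids=[#6:3@95] asks=[#4:3@97 #5:8@102]

Answer: BIDS (highest first):
  #6: 3@95
ASKS (lowest first):
  #4: 3@97
  #5: 8@102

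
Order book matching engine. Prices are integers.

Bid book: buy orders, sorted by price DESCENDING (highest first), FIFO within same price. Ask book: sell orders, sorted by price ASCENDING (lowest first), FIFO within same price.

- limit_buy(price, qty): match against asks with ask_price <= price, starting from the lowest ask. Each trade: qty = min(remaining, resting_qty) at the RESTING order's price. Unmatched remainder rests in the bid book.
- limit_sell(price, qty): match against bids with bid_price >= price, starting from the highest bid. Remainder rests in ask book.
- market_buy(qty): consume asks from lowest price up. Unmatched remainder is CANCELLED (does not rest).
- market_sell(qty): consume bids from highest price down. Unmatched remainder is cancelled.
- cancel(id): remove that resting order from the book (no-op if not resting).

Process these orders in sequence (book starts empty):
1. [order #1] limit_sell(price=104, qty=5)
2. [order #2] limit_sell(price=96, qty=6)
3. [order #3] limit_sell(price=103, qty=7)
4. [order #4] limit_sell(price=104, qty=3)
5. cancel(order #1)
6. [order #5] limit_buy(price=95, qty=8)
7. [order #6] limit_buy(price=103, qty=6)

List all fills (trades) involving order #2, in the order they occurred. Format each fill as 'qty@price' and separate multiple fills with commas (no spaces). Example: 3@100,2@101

Answer: 6@96

Derivation:
After op 1 [order #1] limit_sell(price=104, qty=5): fills=none; bids=[-] asks=[#1:5@104]
After op 2 [order #2] limit_sell(price=96, qty=6): fills=none; bids=[-] asks=[#2:6@96 #1:5@104]
After op 3 [order #3] limit_sell(price=103, qty=7): fills=none; bids=[-] asks=[#2:6@96 #3:7@103 #1:5@104]
After op 4 [order #4] limit_sell(price=104, qty=3): fills=none; bids=[-] asks=[#2:6@96 #3:7@103 #1:5@104 #4:3@104]
After op 5 cancel(order #1): fills=none; bids=[-] asks=[#2:6@96 #3:7@103 #4:3@104]
After op 6 [order #5] limit_buy(price=95, qty=8): fills=none; bids=[#5:8@95] asks=[#2:6@96 #3:7@103 #4:3@104]
After op 7 [order #6] limit_buy(price=103, qty=6): fills=#6x#2:6@96; bids=[#5:8@95] asks=[#3:7@103 #4:3@104]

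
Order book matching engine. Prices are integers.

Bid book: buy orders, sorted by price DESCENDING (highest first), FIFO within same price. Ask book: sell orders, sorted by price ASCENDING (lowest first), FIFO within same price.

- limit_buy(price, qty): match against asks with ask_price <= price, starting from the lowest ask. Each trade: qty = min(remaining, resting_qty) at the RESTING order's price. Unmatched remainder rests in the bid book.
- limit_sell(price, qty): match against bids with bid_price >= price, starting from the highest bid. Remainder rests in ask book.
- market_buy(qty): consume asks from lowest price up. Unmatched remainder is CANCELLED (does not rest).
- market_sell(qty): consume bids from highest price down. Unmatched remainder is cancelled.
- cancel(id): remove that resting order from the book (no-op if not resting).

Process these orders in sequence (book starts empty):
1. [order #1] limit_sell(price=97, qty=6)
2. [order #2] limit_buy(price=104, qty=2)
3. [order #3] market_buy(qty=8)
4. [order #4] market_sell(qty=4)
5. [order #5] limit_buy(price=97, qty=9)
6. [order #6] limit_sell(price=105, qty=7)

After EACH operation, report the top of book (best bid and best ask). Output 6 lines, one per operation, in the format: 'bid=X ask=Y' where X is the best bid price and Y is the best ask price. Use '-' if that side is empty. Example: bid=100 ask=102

Answer: bid=- ask=97
bid=- ask=97
bid=- ask=-
bid=- ask=-
bid=97 ask=-
bid=97 ask=105

Derivation:
After op 1 [order #1] limit_sell(price=97, qty=6): fills=none; bids=[-] asks=[#1:6@97]
After op 2 [order #2] limit_buy(price=104, qty=2): fills=#2x#1:2@97; bids=[-] asks=[#1:4@97]
After op 3 [order #3] market_buy(qty=8): fills=#3x#1:4@97; bids=[-] asks=[-]
After op 4 [order #4] market_sell(qty=4): fills=none; bids=[-] asks=[-]
After op 5 [order #5] limit_buy(price=97, qty=9): fills=none; bids=[#5:9@97] asks=[-]
After op 6 [order #6] limit_sell(price=105, qty=7): fills=none; bids=[#5:9@97] asks=[#6:7@105]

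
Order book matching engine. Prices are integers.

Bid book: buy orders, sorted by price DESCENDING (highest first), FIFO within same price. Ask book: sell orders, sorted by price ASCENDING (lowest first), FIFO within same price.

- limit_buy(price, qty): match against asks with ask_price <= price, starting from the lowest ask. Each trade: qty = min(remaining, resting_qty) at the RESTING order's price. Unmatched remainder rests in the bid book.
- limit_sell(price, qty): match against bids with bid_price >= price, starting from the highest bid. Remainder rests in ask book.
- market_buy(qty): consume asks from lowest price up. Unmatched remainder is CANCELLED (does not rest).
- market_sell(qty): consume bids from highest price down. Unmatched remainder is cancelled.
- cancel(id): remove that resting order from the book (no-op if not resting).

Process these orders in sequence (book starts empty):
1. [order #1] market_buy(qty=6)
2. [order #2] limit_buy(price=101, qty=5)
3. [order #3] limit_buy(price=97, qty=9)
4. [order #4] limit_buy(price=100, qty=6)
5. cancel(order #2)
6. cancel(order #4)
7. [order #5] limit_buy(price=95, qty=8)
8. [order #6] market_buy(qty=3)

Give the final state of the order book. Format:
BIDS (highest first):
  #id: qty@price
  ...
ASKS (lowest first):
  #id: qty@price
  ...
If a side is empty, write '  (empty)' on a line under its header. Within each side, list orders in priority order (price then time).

Answer: BIDS (highest first):
  #3: 9@97
  #5: 8@95
ASKS (lowest first):
  (empty)

Derivation:
After op 1 [order #1] market_buy(qty=6): fills=none; bids=[-] asks=[-]
After op 2 [order #2] limit_buy(price=101, qty=5): fills=none; bids=[#2:5@101] asks=[-]
After op 3 [order #3] limit_buy(price=97, qty=9): fills=none; bids=[#2:5@101 #3:9@97] asks=[-]
After op 4 [order #4] limit_buy(price=100, qty=6): fills=none; bids=[#2:5@101 #4:6@100 #3:9@97] asks=[-]
After op 5 cancel(order #2): fills=none; bids=[#4:6@100 #3:9@97] asks=[-]
After op 6 cancel(order #4): fills=none; bids=[#3:9@97] asks=[-]
After op 7 [order #5] limit_buy(price=95, qty=8): fills=none; bids=[#3:9@97 #5:8@95] asks=[-]
After op 8 [order #6] market_buy(qty=3): fills=none; bids=[#3:9@97 #5:8@95] asks=[-]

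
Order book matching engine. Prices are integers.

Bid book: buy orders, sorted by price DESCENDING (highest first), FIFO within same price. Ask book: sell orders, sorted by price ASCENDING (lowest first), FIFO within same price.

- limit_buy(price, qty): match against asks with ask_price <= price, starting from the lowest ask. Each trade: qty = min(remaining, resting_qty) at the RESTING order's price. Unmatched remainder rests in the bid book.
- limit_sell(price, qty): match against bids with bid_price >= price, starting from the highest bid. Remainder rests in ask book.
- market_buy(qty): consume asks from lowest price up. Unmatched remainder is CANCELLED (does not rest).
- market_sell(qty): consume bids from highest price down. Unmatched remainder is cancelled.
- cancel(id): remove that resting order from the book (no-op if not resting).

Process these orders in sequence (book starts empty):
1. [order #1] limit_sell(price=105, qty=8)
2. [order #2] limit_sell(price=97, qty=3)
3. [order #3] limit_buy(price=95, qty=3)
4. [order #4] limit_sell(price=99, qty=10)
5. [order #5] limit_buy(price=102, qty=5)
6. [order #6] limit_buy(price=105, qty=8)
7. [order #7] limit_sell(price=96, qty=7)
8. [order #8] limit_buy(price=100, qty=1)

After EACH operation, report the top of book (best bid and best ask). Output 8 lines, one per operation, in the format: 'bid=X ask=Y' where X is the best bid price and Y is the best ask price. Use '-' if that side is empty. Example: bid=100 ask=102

Answer: bid=- ask=105
bid=- ask=97
bid=95 ask=97
bid=95 ask=97
bid=95 ask=99
bid=95 ask=105
bid=95 ask=96
bid=95 ask=96

Derivation:
After op 1 [order #1] limit_sell(price=105, qty=8): fills=none; bids=[-] asks=[#1:8@105]
After op 2 [order #2] limit_sell(price=97, qty=3): fills=none; bids=[-] asks=[#2:3@97 #1:8@105]
After op 3 [order #3] limit_buy(price=95, qty=3): fills=none; bids=[#3:3@95] asks=[#2:3@97 #1:8@105]
After op 4 [order #4] limit_sell(price=99, qty=10): fills=none; bids=[#3:3@95] asks=[#2:3@97 #4:10@99 #1:8@105]
After op 5 [order #5] limit_buy(price=102, qty=5): fills=#5x#2:3@97 #5x#4:2@99; bids=[#3:3@95] asks=[#4:8@99 #1:8@105]
After op 6 [order #6] limit_buy(price=105, qty=8): fills=#6x#4:8@99; bids=[#3:3@95] asks=[#1:8@105]
After op 7 [order #7] limit_sell(price=96, qty=7): fills=none; bids=[#3:3@95] asks=[#7:7@96 #1:8@105]
After op 8 [order #8] limit_buy(price=100, qty=1): fills=#8x#7:1@96; bids=[#3:3@95] asks=[#7:6@96 #1:8@105]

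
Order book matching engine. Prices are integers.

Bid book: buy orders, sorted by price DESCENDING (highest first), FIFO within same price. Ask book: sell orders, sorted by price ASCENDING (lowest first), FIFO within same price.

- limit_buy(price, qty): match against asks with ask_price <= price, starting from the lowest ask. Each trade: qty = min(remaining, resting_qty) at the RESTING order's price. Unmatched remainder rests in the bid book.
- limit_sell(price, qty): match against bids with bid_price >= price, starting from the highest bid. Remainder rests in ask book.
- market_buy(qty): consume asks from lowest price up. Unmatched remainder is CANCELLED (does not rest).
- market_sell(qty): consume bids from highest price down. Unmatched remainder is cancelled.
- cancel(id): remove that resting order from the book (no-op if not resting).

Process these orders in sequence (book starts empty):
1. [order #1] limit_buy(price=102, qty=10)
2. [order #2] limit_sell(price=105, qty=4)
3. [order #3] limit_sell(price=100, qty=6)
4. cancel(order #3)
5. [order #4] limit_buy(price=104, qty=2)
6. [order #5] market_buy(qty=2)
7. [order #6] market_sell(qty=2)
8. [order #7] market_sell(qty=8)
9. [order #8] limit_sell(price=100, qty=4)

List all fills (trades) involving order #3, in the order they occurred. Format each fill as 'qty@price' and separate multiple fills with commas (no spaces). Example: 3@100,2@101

Answer: 6@102

Derivation:
After op 1 [order #1] limit_buy(price=102, qty=10): fills=none; bids=[#1:10@102] asks=[-]
After op 2 [order #2] limit_sell(price=105, qty=4): fills=none; bids=[#1:10@102] asks=[#2:4@105]
After op 3 [order #3] limit_sell(price=100, qty=6): fills=#1x#3:6@102; bids=[#1:4@102] asks=[#2:4@105]
After op 4 cancel(order #3): fills=none; bids=[#1:4@102] asks=[#2:4@105]
After op 5 [order #4] limit_buy(price=104, qty=2): fills=none; bids=[#4:2@104 #1:4@102] asks=[#2:4@105]
After op 6 [order #5] market_buy(qty=2): fills=#5x#2:2@105; bids=[#4:2@104 #1:4@102] asks=[#2:2@105]
After op 7 [order #6] market_sell(qty=2): fills=#4x#6:2@104; bids=[#1:4@102] asks=[#2:2@105]
After op 8 [order #7] market_sell(qty=8): fills=#1x#7:4@102; bids=[-] asks=[#2:2@105]
After op 9 [order #8] limit_sell(price=100, qty=4): fills=none; bids=[-] asks=[#8:4@100 #2:2@105]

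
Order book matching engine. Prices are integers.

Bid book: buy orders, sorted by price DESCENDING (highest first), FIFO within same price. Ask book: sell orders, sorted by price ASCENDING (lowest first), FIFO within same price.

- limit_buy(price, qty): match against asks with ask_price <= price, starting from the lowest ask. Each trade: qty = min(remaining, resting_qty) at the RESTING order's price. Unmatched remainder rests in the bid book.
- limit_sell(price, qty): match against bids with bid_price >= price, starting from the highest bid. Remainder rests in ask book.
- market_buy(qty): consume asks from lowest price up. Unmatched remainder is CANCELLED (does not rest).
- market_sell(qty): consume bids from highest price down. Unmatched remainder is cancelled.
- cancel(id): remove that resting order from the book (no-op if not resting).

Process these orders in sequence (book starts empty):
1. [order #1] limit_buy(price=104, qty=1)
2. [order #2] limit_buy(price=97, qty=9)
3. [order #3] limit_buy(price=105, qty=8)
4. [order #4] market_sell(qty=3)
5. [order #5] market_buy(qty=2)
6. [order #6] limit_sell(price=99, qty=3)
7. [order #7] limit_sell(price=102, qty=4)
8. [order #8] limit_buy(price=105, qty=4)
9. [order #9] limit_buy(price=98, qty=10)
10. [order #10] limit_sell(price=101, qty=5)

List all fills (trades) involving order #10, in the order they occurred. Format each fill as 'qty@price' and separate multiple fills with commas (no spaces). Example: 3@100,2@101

Answer: 3@105

Derivation:
After op 1 [order #1] limit_buy(price=104, qty=1): fills=none; bids=[#1:1@104] asks=[-]
After op 2 [order #2] limit_buy(price=97, qty=9): fills=none; bids=[#1:1@104 #2:9@97] asks=[-]
After op 3 [order #3] limit_buy(price=105, qty=8): fills=none; bids=[#3:8@105 #1:1@104 #2:9@97] asks=[-]
After op 4 [order #4] market_sell(qty=3): fills=#3x#4:3@105; bids=[#3:5@105 #1:1@104 #2:9@97] asks=[-]
After op 5 [order #5] market_buy(qty=2): fills=none; bids=[#3:5@105 #1:1@104 #2:9@97] asks=[-]
After op 6 [order #6] limit_sell(price=99, qty=3): fills=#3x#6:3@105; bids=[#3:2@105 #1:1@104 #2:9@97] asks=[-]
After op 7 [order #7] limit_sell(price=102, qty=4): fills=#3x#7:2@105 #1x#7:1@104; bids=[#2:9@97] asks=[#7:1@102]
After op 8 [order #8] limit_buy(price=105, qty=4): fills=#8x#7:1@102; bids=[#8:3@105 #2:9@97] asks=[-]
After op 9 [order #9] limit_buy(price=98, qty=10): fills=none; bids=[#8:3@105 #9:10@98 #2:9@97] asks=[-]
After op 10 [order #10] limit_sell(price=101, qty=5): fills=#8x#10:3@105; bids=[#9:10@98 #2:9@97] asks=[#10:2@101]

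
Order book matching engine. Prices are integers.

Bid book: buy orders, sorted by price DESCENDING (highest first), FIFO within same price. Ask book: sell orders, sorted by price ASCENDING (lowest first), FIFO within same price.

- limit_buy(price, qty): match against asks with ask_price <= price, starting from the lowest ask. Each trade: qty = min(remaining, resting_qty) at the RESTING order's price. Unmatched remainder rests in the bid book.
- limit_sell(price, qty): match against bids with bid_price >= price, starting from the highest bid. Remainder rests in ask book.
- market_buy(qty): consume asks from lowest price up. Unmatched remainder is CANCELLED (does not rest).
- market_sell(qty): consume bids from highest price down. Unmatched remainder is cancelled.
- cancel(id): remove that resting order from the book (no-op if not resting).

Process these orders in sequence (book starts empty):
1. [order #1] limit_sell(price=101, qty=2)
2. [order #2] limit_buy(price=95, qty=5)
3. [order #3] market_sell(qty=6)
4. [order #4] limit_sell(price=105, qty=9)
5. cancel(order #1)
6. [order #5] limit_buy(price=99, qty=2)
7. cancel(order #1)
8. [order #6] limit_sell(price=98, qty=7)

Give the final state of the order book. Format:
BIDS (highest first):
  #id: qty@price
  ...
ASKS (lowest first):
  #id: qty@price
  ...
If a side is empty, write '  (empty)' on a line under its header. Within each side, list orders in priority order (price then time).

Answer: BIDS (highest first):
  (empty)
ASKS (lowest first):
  #6: 5@98
  #4: 9@105

Derivation:
After op 1 [order #1] limit_sell(price=101, qty=2): fills=none; bids=[-] asks=[#1:2@101]
After op 2 [order #2] limit_buy(price=95, qty=5): fills=none; bids=[#2:5@95] asks=[#1:2@101]
After op 3 [order #3] market_sell(qty=6): fills=#2x#3:5@95; bids=[-] asks=[#1:2@101]
After op 4 [order #4] limit_sell(price=105, qty=9): fills=none; bids=[-] asks=[#1:2@101 #4:9@105]
After op 5 cancel(order #1): fills=none; bids=[-] asks=[#4:9@105]
After op 6 [order #5] limit_buy(price=99, qty=2): fills=none; bids=[#5:2@99] asks=[#4:9@105]
After op 7 cancel(order #1): fills=none; bids=[#5:2@99] asks=[#4:9@105]
After op 8 [order #6] limit_sell(price=98, qty=7): fills=#5x#6:2@99; bids=[-] asks=[#6:5@98 #4:9@105]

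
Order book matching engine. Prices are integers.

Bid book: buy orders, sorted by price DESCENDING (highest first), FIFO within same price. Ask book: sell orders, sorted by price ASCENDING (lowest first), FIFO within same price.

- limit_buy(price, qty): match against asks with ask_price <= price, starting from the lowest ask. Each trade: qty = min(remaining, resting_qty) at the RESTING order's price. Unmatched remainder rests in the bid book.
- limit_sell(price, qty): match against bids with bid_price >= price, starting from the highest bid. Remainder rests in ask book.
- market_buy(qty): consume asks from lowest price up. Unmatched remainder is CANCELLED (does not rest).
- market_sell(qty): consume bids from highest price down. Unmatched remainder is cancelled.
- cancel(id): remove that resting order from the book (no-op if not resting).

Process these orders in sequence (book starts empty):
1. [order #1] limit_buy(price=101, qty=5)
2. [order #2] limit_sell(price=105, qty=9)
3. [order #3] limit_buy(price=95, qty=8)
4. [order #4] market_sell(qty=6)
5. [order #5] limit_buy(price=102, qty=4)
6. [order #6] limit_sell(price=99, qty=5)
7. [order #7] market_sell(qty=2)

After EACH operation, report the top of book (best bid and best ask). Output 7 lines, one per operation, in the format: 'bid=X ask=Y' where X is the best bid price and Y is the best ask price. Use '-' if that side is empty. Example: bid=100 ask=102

Answer: bid=101 ask=-
bid=101 ask=105
bid=101 ask=105
bid=95 ask=105
bid=102 ask=105
bid=95 ask=99
bid=95 ask=99

Derivation:
After op 1 [order #1] limit_buy(price=101, qty=5): fills=none; bids=[#1:5@101] asks=[-]
After op 2 [order #2] limit_sell(price=105, qty=9): fills=none; bids=[#1:5@101] asks=[#2:9@105]
After op 3 [order #3] limit_buy(price=95, qty=8): fills=none; bids=[#1:5@101 #3:8@95] asks=[#2:9@105]
After op 4 [order #4] market_sell(qty=6): fills=#1x#4:5@101 #3x#4:1@95; bids=[#3:7@95] asks=[#2:9@105]
After op 5 [order #5] limit_buy(price=102, qty=4): fills=none; bids=[#5:4@102 #3:7@95] asks=[#2:9@105]
After op 6 [order #6] limit_sell(price=99, qty=5): fills=#5x#6:4@102; bids=[#3:7@95] asks=[#6:1@99 #2:9@105]
After op 7 [order #7] market_sell(qty=2): fills=#3x#7:2@95; bids=[#3:5@95] asks=[#6:1@99 #2:9@105]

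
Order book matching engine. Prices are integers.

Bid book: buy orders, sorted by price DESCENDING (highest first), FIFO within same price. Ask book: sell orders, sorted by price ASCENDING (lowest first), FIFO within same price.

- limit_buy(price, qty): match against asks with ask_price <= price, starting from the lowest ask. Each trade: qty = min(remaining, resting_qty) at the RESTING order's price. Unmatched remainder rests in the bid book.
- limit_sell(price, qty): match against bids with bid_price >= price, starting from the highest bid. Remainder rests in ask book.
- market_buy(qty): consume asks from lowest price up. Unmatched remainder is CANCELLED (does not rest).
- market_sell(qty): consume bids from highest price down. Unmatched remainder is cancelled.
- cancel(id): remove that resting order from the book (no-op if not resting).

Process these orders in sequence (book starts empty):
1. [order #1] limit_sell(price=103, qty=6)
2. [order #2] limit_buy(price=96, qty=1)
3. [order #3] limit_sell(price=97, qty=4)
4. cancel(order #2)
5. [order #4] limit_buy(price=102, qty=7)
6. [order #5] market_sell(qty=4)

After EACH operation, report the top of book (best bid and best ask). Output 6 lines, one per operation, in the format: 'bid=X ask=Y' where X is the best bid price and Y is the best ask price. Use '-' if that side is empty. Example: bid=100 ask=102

After op 1 [order #1] limit_sell(price=103, qty=6): fills=none; bids=[-] asks=[#1:6@103]
After op 2 [order #2] limit_buy(price=96, qty=1): fills=none; bids=[#2:1@96] asks=[#1:6@103]
After op 3 [order #3] limit_sell(price=97, qty=4): fills=none; bids=[#2:1@96] asks=[#3:4@97 #1:6@103]
After op 4 cancel(order #2): fills=none; bids=[-] asks=[#3:4@97 #1:6@103]
After op 5 [order #4] limit_buy(price=102, qty=7): fills=#4x#3:4@97; bids=[#4:3@102] asks=[#1:6@103]
After op 6 [order #5] market_sell(qty=4): fills=#4x#5:3@102; bids=[-] asks=[#1:6@103]

Answer: bid=- ask=103
bid=96 ask=103
bid=96 ask=97
bid=- ask=97
bid=102 ask=103
bid=- ask=103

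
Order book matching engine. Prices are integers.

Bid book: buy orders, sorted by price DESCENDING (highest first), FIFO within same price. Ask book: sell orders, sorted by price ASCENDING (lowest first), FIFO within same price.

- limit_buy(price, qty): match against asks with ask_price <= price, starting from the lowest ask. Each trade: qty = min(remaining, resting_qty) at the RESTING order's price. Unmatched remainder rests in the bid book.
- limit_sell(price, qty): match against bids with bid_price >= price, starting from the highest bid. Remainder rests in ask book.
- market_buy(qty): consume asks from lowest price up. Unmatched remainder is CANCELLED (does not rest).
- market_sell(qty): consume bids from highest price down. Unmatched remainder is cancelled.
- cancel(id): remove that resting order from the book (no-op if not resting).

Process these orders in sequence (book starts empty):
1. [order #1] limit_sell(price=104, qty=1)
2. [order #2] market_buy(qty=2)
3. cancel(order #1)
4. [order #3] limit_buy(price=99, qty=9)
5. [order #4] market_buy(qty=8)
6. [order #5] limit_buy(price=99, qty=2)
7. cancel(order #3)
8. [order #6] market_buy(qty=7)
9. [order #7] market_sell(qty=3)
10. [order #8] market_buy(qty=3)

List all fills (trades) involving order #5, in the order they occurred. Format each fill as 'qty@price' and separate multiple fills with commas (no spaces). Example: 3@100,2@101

After op 1 [order #1] limit_sell(price=104, qty=1): fills=none; bids=[-] asks=[#1:1@104]
After op 2 [order #2] market_buy(qty=2): fills=#2x#1:1@104; bids=[-] asks=[-]
After op 3 cancel(order #1): fills=none; bids=[-] asks=[-]
After op 4 [order #3] limit_buy(price=99, qty=9): fills=none; bids=[#3:9@99] asks=[-]
After op 5 [order #4] market_buy(qty=8): fills=none; bids=[#3:9@99] asks=[-]
After op 6 [order #5] limit_buy(price=99, qty=2): fills=none; bids=[#3:9@99 #5:2@99] asks=[-]
After op 7 cancel(order #3): fills=none; bids=[#5:2@99] asks=[-]
After op 8 [order #6] market_buy(qty=7): fills=none; bids=[#5:2@99] asks=[-]
After op 9 [order #7] market_sell(qty=3): fills=#5x#7:2@99; bids=[-] asks=[-]
After op 10 [order #8] market_buy(qty=3): fills=none; bids=[-] asks=[-]

Answer: 2@99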